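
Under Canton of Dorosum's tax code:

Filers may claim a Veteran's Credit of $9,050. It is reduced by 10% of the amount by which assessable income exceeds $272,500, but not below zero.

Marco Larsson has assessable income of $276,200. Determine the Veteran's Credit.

$8,680

Veteran's Credit: 10% of the $3,700 excess over $272,500 is $370; credit = $9,050 − $370 = $8,680.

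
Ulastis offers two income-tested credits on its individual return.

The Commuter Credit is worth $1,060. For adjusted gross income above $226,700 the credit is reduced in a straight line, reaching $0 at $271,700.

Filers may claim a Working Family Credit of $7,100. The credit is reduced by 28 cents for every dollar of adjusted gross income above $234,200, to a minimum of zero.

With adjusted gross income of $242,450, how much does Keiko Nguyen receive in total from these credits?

$5,479

Commuter Credit: $242,450 is $15,750 into a $45,000 phase-out range, leaving 29,250/45,000 of the credit: $1,060 × 29,250/45,000 = $689.
Working Family Credit: 28% of the $8,250 excess over $234,200 is $2,310; credit = $7,100 − $2,310 = $4,790.
Total: $689 + $4,790 = $5,479.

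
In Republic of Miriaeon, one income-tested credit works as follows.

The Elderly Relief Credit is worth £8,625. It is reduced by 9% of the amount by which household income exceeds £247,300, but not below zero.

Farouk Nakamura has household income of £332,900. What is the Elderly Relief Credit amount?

£921

Elderly Relief Credit: 9% of the £85,600 excess over £247,300 is £7,704; credit = £8,625 − £7,704 = £921.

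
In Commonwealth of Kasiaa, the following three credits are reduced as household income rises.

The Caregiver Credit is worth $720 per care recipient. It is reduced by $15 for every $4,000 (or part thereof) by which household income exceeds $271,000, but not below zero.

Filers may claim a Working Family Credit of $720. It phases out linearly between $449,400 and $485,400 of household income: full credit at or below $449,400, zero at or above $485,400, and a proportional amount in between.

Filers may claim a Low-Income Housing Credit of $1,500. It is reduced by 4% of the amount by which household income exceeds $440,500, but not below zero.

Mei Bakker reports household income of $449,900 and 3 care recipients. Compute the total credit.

Caregiver Credit: base = 3 × $720 = $2,160. income exceeds $271,000 by $178,900, which is 45 full-or-partial $4,000 increments; reduction = 45 × $15 = $675, leaving $1,485.
Working Family Credit: $449,900 is $500 into a $36,000 phase-out range, leaving 35,500/36,000 of the credit: $720 × 35,500/36,000 = $710.
Low-Income Housing Credit: 4% of the $9,400 excess over $440,500 is $376; credit = $1,500 − $376 = $1,124.
Total: $1,485 + $710 + $1,124 = $3,319.

$3,319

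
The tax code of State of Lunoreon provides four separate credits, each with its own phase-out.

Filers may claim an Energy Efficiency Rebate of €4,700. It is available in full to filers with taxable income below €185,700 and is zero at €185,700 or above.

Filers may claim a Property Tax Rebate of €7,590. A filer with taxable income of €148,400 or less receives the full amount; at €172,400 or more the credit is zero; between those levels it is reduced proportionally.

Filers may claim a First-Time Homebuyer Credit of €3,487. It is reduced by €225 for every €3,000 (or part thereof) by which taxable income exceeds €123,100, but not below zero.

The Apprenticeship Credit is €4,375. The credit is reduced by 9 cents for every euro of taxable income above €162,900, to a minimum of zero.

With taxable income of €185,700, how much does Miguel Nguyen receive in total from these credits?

Energy Efficiency Rebate: €185,700 meets or exceeds the €185,700 cutoff, so the credit is €0.
Property Tax Rebate: €185,700 is at or above €172,400, so the credit is €0.
First-Time Homebuyer Credit: income exceeds €123,100 by €62,600 → 21 increments × €225 = €4,725 ≥ base, so the credit is €0.
Apprenticeship Credit: 9% of the €22,800 excess over €162,900 is €2,052; credit = €4,375 − €2,052 = €2,323.
Total: €0 + €0 + €0 + €2,323 = €2,323.

€2,323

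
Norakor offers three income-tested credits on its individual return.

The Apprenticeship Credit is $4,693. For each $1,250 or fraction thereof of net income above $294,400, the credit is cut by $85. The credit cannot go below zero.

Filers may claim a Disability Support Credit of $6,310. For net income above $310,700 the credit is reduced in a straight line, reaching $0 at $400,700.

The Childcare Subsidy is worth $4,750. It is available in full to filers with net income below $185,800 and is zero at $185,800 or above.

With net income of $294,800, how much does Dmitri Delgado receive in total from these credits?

Apprenticeship Credit: income exceeds $294,400 by $400, which is 1 full-or-partial $1,250 increment; reduction = 1 × $85 = $85, leaving $4,608.
Disability Support Credit: $294,800 is at or below the $310,700 threshold, so the full $6,310 applies.
Childcare Subsidy: $294,800 meets or exceeds the $185,800 cutoff, so the credit is $0.
Total: $4,608 + $6,310 + $0 = $10,918.

$10,918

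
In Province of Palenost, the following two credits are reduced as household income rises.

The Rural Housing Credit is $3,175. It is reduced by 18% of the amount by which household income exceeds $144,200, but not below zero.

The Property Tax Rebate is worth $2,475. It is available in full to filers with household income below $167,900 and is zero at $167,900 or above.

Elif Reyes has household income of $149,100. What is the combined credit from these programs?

Rural Housing Credit: 18% of the $4,900 excess over $144,200 is $882; credit = $3,175 − $882 = $2,293.
Property Tax Rebate: $149,100 is below the $167,900 cutoff, so the full $2,475 applies.
Total: $2,293 + $2,475 = $4,768.

$4,768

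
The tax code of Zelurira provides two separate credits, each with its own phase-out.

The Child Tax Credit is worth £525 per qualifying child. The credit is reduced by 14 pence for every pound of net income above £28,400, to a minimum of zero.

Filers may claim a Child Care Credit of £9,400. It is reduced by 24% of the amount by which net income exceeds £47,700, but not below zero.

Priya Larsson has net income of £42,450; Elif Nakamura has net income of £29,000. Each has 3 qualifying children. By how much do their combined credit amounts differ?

Priya (£42,450): Child Tax Credit: base = 3 × £525 = £1,575. 14% of the £14,050 excess over £28,400 is £1,967 ≥ base, so the credit is £0. Child Care Credit: £42,450 is at or below the £47,700 threshold, so the full £9,400 applies. total £0 + £9,400 = £9,400
Elif (£29,000): Child Tax Credit: base = 3 × £525 = £1,575. 14% of the £600 excess over £28,400 is £84; credit = £1,575 − £84 = £1,491. Child Care Credit: £29,000 is at or below the £47,700 threshold, so the full £9,400 applies. total £1,491 + £9,400 = £10,891
Difference: |£9,400 − £10,891| = £1,491.

£1,491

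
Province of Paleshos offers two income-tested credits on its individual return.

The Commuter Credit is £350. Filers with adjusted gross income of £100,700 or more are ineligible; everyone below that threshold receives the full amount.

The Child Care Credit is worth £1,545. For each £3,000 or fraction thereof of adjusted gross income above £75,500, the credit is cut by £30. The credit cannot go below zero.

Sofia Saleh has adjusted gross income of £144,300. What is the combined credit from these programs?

£855

Commuter Credit: £144,300 meets or exceeds the £100,700 cutoff, so the credit is £0.
Child Care Credit: income exceeds £75,500 by £68,800, which is 23 full-or-partial £3,000 increments; reduction = 23 × £30 = £690, leaving £855.
Total: £0 + £855 = £855.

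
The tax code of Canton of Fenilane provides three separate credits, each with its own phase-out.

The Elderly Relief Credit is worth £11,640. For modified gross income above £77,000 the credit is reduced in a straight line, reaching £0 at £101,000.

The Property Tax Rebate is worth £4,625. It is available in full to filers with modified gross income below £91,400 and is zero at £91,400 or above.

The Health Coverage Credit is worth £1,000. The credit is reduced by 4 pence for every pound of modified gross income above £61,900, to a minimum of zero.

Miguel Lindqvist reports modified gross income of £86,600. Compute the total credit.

£11,621

Elderly Relief Credit: £86,600 is £9,600 into a £24,000 phase-out range, leaving 14,400/24,000 of the credit: £11,640 × 14,400/24,000 = £6,984.
Property Tax Rebate: £86,600 is below the £91,400 cutoff, so the full £4,625 applies.
Health Coverage Credit: 4% of the £24,700 excess over £61,900 is £988; credit = £1,000 − £988 = £12.
Total: £6,984 + £4,625 + £12 = £11,621.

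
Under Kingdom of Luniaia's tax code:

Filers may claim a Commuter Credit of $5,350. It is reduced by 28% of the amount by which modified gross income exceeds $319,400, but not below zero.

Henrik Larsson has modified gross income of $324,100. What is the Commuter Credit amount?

$4,034

Commuter Credit: 28% of the $4,700 excess over $319,400 is $1,316; credit = $5,350 − $1,316 = $4,034.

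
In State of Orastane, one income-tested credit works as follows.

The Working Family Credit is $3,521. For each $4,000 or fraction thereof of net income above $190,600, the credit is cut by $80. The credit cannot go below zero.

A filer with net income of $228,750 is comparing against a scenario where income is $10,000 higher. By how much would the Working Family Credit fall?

At $228,750 — income exceeds $190,600 by $38,150, which is 10 full-or-partial $4,000 increments; reduction = 10 × $80 = $800, leaving $2,721.
At $238,750 — income exceeds $190,600 by $48,150, which is 13 full-or-partial $4,000 increments; reduction = 13 × $80 = $1,040, leaving $2,481.
Lost: $2,721 − $2,481 = $240.

$240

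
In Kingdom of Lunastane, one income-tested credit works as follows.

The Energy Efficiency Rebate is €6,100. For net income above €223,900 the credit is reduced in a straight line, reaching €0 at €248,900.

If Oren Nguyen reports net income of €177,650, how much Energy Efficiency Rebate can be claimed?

€6,100

Energy Efficiency Rebate: €177,650 is at or below the €223,900 threshold, so the full €6,100 applies.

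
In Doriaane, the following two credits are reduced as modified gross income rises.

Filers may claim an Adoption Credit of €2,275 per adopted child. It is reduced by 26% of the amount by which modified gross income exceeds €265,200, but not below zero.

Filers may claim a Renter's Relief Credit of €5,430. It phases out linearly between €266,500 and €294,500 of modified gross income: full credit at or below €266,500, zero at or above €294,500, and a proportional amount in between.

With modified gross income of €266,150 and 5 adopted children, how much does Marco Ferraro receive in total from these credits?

€16,558

Adoption Credit: base = 5 × €2,275 = €11,375. 26% of the €950 excess over €265,200 is €247; credit = €11,375 − €247 = €11,128.
Renter's Relief Credit: €266,150 is at or below the €266,500 threshold, so the full €5,430 applies.
Total: €11,128 + €5,430 = €16,558.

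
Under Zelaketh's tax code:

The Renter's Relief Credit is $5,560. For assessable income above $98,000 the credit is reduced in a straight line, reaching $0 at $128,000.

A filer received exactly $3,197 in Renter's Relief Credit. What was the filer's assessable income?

$110,750

$3,197 is 3,197/5,560 of the full $5,560, so 2,363/5,560 of the $30,000 range has been used: income = $98,000 + $30,000 × 2,363/5,560 = $110,750.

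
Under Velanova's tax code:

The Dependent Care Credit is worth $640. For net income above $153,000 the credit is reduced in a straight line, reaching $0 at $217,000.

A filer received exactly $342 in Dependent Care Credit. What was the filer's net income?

$182,800

$342 is 342/640 of the full $640, so 298/640 of the $64,000 range has been used: income = $153,000 + $64,000 × 298/640 = $182,800.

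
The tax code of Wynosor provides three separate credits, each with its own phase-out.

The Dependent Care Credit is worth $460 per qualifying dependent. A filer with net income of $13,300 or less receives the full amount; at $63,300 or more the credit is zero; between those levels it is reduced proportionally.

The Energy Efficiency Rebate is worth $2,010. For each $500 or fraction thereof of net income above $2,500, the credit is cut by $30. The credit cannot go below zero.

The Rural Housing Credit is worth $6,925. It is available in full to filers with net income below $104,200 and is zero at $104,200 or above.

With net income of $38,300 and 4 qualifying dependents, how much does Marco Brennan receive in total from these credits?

Dependent Care Credit: base = 4 × $460 = $1,840. $38,300 is $25,000 into a $50,000 phase-out range, leaving 25,000/50,000 of the credit: $1,840 × 25,000/50,000 = $920.
Energy Efficiency Rebate: income exceeds $2,500 by $35,800 → 72 increments × $30 = $2,160 ≥ base, so the credit is $0.
Rural Housing Credit: $38,300 is below the $104,200 cutoff, so the full $6,925 applies.
Total: $920 + $0 + $6,925 = $7,845.

$7,845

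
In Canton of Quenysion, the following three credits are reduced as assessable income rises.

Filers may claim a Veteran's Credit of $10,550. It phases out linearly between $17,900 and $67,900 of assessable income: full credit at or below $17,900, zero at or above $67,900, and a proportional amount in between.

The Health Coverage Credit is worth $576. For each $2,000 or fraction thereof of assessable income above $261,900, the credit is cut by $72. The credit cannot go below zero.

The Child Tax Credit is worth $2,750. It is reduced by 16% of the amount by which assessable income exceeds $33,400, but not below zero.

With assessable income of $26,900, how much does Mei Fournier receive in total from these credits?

$11,977

Veteran's Credit: $26,900 is $9,000 into a $50,000 phase-out range, leaving 41,000/50,000 of the credit: $10,550 × 41,000/50,000 = $8,651.
Health Coverage Credit: $26,900 is at or below the $261,900 threshold, so the full $576 applies.
Child Tax Credit: $26,900 is at or below the $33,400 threshold, so the full $2,750 applies.
Total: $8,651 + $576 + $2,750 = $11,977.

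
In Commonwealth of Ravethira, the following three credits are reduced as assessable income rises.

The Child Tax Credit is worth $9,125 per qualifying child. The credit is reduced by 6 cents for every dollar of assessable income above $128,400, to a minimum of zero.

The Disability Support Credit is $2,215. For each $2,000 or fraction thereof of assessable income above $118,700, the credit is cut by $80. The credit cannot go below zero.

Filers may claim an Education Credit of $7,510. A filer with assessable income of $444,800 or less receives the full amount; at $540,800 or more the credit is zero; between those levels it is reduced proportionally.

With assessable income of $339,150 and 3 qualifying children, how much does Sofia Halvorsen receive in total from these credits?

Child Tax Credit: base = 3 × $9,125 = $27,375. 6% of the $210,750 excess over $128,400 is $12,645; credit = $27,375 − $12,645 = $14,730.
Disability Support Credit: income exceeds $118,700 by $220,450 → 111 increments × $80 = $8,880 ≥ base, so the credit is $0.
Education Credit: $339,150 is at or below the $444,800 threshold, so the full $7,510 applies.
Total: $14,730 + $0 + $7,510 = $22,240.

$22,240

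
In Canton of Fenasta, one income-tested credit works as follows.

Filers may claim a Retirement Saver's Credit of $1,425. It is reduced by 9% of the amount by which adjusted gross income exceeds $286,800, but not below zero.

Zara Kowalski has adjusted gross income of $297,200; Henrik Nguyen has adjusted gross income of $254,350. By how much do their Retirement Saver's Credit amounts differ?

Zara ($297,200): Retirement Saver's Credit: 9% of the $10,400 excess over $286,800 is $936; credit = $1,425 − $936 = $489.
Henrik ($254,350): Retirement Saver's Credit: $254,350 is at or below the $286,800 threshold, so the full $1,425 applies.
Difference: |$489 − $1,425| = $936.

$936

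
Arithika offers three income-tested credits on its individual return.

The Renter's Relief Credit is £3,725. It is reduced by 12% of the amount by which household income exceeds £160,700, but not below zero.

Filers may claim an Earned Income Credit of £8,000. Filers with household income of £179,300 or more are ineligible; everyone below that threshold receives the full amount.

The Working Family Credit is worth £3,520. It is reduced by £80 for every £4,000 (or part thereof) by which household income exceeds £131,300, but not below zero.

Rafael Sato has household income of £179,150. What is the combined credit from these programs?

£12,071

Renter's Relief Credit: 12% of the £18,450 excess over £160,700 is £2,214; credit = £3,725 − £2,214 = £1,511.
Earned Income Credit: £179,150 is below the £179,300 cutoff, so the full £8,000 applies.
Working Family Credit: income exceeds £131,300 by £47,850, which is 12 full-or-partial £4,000 increments; reduction = 12 × £80 = £960, leaving £2,560.
Total: £1,511 + £8,000 + £2,560 = £12,071.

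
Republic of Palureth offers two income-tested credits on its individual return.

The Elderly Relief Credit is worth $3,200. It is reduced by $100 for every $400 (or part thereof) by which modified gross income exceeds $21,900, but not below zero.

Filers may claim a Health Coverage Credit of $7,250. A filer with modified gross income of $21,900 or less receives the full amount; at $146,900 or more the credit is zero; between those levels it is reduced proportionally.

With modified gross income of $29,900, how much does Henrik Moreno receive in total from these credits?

Elderly Relief Credit: income exceeds $21,900 by $8,000, which is 20 full-or-partial $400 increments; reduction = 20 × $100 = $2,000, leaving $1,200.
Health Coverage Credit: $29,900 is $8,000 into a $125,000 phase-out range, leaving 117,000/125,000 of the credit: $7,250 × 117,000/125,000 = $6,786.
Total: $1,200 + $6,786 = $7,986.

$7,986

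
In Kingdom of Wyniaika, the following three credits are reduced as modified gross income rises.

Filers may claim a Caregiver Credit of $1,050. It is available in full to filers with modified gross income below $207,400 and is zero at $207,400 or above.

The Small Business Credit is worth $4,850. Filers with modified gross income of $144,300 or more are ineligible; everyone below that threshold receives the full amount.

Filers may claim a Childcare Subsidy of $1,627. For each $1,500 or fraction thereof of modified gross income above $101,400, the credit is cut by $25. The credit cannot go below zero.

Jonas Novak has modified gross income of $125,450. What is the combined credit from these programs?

$7,102

Caregiver Credit: $125,450 is below the $207,400 cutoff, so the full $1,050 applies.
Small Business Credit: $125,450 is below the $144,300 cutoff, so the full $4,850 applies.
Childcare Subsidy: income exceeds $101,400 by $24,050, which is 17 full-or-partial $1,500 increments; reduction = 17 × $25 = $425, leaving $1,202.
Total: $1,050 + $4,850 + $1,202 = $7,102.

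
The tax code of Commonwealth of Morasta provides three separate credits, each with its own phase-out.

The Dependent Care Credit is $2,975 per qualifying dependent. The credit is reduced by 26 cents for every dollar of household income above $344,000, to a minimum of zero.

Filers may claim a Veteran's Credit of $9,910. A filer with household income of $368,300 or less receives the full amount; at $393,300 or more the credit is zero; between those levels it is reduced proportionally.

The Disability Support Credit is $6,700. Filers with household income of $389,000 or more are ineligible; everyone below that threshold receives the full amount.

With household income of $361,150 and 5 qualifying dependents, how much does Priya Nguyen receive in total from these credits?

$27,026

Dependent Care Credit: base = 5 × $2,975 = $14,875. 26% of the $17,150 excess over $344,000 is $4,459; credit = $14,875 − $4,459 = $10,416.
Veteran's Credit: $361,150 is at or below the $368,300 threshold, so the full $9,910 applies.
Disability Support Credit: $361,150 is below the $389,000 cutoff, so the full $6,700 applies.
Total: $10,416 + $9,910 + $6,700 = $27,026.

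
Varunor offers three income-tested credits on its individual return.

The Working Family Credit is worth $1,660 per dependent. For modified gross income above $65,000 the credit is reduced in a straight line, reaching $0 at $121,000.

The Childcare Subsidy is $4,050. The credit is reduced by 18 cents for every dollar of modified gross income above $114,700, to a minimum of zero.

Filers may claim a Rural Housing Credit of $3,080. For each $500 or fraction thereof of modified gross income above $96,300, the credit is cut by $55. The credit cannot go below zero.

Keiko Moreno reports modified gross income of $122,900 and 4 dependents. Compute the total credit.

Working Family Credit: base = 4 × $1,660 = $6,640. $122,900 is at or above $121,000, so the credit is $0.
Childcare Subsidy: 18% of the $8,200 excess over $114,700 is $1,476; credit = $4,050 − $1,476 = $2,574.
Rural Housing Credit: income exceeds $96,300 by $26,600, which is 54 full-or-partial $500 increments; reduction = 54 × $55 = $2,970, leaving $110.
Total: $0 + $2,574 + $110 = $2,684.

$2,684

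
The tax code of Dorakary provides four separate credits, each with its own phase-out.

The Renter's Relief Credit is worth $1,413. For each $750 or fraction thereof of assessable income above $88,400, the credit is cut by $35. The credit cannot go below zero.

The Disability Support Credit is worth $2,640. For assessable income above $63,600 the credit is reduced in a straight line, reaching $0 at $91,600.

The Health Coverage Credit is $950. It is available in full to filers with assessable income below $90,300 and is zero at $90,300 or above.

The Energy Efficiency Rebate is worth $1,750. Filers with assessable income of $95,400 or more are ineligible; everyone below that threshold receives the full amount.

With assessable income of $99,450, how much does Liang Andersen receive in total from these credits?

Renter's Relief Credit: income exceeds $88,400 by $11,050, which is 15 full-or-partial $750 increments; reduction = 15 × $35 = $525, leaving $888.
Disability Support Credit: $99,450 is at or above $91,600, so the credit is $0.
Health Coverage Credit: $99,450 meets or exceeds the $90,300 cutoff, so the credit is $0.
Energy Efficiency Rebate: $99,450 meets or exceeds the $95,400 cutoff, so the credit is $0.
Total: $888 + $0 + $0 + $0 = $888.

$888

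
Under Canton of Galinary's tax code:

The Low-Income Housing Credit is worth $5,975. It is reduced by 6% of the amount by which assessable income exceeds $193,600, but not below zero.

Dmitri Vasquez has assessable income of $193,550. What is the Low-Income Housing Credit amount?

Low-Income Housing Credit: $193,550 is at or below the $193,600 threshold, so the full $5,975 applies.

$5,975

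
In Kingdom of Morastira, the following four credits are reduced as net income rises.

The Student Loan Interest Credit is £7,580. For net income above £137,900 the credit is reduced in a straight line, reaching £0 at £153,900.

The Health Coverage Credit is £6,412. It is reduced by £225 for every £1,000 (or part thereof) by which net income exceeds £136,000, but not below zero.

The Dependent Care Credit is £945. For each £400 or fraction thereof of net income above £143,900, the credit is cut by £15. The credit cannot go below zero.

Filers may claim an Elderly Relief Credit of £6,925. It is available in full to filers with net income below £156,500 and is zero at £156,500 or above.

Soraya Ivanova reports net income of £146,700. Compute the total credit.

Student Loan Interest Credit: £146,700 is £8,800 into a £16,000 phase-out range, leaving 7,200/16,000 of the credit: £7,580 × 7,200/16,000 = £3,411.
Health Coverage Credit: income exceeds £136,000 by £10,700, which is 11 full-or-partial £1,000 increments; reduction = 11 × £225 = £2,475, leaving £3,937.
Dependent Care Credit: income exceeds £143,900 by £2,800, which is 7 full-or-partial £400 increments; reduction = 7 × £15 = £105, leaving £840.
Elderly Relief Credit: £146,700 is below the £156,500 cutoff, so the full £6,925 applies.
Total: £3,411 + £3,937 + £840 + £6,925 = £15,113.

£15,113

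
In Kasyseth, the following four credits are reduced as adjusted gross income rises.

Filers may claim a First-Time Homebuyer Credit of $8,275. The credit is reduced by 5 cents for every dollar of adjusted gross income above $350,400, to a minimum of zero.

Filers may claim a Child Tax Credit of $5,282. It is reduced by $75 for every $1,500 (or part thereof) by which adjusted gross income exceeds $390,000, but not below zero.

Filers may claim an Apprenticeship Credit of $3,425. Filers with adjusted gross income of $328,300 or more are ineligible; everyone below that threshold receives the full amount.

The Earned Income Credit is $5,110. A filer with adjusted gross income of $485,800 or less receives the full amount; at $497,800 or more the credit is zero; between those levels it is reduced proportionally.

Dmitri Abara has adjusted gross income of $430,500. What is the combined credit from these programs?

$12,637

First-Time Homebuyer Credit: 5% of the $80,100 excess over $350,400 is $4,005; credit = $8,275 − $4,005 = $4,270.
Child Tax Credit: income exceeds $390,000 by $40,500, which is 27 full-or-partial $1,500 increments; reduction = 27 × $75 = $2,025, leaving $3,257.
Apprenticeship Credit: $430,500 meets or exceeds the $328,300 cutoff, so the credit is $0.
Earned Income Credit: $430,500 is at or below the $485,800 threshold, so the full $5,110 applies.
Total: $4,270 + $3,257 + $0 + $5,110 = $12,637.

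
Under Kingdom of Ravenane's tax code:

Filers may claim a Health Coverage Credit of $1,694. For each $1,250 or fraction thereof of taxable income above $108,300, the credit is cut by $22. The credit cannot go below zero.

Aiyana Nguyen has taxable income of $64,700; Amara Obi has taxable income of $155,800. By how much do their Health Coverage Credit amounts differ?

$836

Aiyana ($64,700): Health Coverage Credit: $64,700 is at or below the $108,300 threshold, so the full $1,694 applies.
Amara ($155,800): Health Coverage Credit: income exceeds $108,300 by $47,500, which is 38 full-or-partial $1,250 increments; reduction = 38 × $22 = $836, leaving $858.
Difference: |$1,694 − $858| = $836.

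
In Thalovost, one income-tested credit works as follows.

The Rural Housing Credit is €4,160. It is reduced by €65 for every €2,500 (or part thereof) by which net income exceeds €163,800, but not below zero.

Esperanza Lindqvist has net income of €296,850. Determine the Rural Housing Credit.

Rural Housing Credit: income exceeds €163,800 by €133,050, which is 54 full-or-partial €2,500 increments; reduction = 54 × €65 = €3,510, leaving €650.

€650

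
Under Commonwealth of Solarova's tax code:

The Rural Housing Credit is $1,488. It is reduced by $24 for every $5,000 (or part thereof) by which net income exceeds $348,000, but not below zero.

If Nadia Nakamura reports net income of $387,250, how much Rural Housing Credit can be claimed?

Rural Housing Credit: income exceeds $348,000 by $39,250, which is 8 full-or-partial $5,000 increments; reduction = 8 × $24 = $192, leaving $1,296.

$1,296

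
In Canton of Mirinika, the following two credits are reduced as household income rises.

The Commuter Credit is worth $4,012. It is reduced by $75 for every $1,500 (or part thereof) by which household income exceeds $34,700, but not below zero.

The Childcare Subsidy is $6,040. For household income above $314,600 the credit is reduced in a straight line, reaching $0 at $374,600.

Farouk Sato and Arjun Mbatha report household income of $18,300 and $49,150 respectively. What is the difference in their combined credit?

$750

Farouk ($18,300): Commuter Credit: $18,300 is at or below the $34,700 threshold, so the full $4,012 applies. Childcare Subsidy: $18,300 is at or below the $314,600 threshold, so the full $6,040 applies. total $4,012 + $6,040 = $10,052
Arjun ($49,150): Commuter Credit: income exceeds $34,700 by $14,450, which is 10 full-or-partial $1,500 increments; reduction = 10 × $75 = $750, leaving $3,262. Childcare Subsidy: $49,150 is at or below the $314,600 threshold, so the full $6,040 applies. total $3,262 + $6,040 = $9,302
Difference: |$10,052 − $9,302| = $750.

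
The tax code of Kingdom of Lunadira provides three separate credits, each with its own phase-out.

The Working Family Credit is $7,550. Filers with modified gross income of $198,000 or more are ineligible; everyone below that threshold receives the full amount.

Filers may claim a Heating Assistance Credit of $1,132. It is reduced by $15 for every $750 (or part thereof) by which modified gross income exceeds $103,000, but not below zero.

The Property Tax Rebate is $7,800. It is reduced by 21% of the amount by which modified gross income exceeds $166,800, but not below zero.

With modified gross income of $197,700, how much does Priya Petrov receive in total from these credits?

$8,861

Working Family Credit: $197,700 is below the $198,000 cutoff, so the full $7,550 applies.
Heating Assistance Credit: income exceeds $103,000 by $94,700 → 127 increments × $15 = $1,905 ≥ base, so the credit is $0.
Property Tax Rebate: 21% of the $30,900 excess over $166,800 is $6,489; credit = $7,800 − $6,489 = $1,311.
Total: $7,550 + $0 + $1,311 = $8,861.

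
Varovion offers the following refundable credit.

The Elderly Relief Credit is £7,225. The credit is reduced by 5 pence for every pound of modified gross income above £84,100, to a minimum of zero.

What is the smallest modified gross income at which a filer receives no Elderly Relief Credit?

The credit falls by 5% of each pound above £84,100, so it reaches zero when the excess is £7,225 / 5% = £144,500: income = £84,100 + £144,500 = £228,600.

£228,600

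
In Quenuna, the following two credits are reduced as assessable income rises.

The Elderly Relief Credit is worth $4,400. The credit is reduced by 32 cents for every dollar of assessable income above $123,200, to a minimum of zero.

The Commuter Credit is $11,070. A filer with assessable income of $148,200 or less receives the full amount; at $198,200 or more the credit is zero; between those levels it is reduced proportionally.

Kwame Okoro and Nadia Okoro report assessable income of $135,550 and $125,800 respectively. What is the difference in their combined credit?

$3,120

Kwame ($135,550): Elderly Relief Credit: 32% of the $12,350 excess over $123,200 is $3,952; credit = $4,400 − $3,952 = $448. Commuter Credit: $135,550 is at or below the $148,200 threshold, so the full $11,070 applies. total $448 + $11,070 = $11,518
Nadia ($125,800): Elderly Relief Credit: 32% of the $2,600 excess over $123,200 is $832; credit = $4,400 − $832 = $3,568. Commuter Credit: $125,800 is at or below the $148,200 threshold, so the full $11,070 applies. total $3,568 + $11,070 = $14,638
Difference: |$11,518 − $14,638| = $3,120.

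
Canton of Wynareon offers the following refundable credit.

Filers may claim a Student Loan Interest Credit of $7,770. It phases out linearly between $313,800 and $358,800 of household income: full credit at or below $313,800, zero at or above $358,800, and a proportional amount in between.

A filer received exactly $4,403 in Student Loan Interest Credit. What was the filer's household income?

$4,403 is 4,403/7,770 of the full $7,770, so 3,367/7,770 of the $45,000 range has been used: income = $313,800 + $45,000 × 3,367/7,770 = $333,300.

$333,300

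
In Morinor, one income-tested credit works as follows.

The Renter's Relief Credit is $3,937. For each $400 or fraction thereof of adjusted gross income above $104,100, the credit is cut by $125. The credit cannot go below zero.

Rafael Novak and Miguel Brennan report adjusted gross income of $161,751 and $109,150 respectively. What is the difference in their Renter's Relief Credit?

Rafael ($161,751): Renter's Relief Credit: income exceeds $104,100 by $57,651 → 145 increments × $125 = $18,125 ≥ base, so the credit is $0.
Miguel ($109,150): Renter's Relief Credit: income exceeds $104,100 by $5,050, which is 13 full-or-partial $400 increments; reduction = 13 × $125 = $1,625, leaving $2,312.
Difference: |$0 − $2,312| = $2,312.

$2,312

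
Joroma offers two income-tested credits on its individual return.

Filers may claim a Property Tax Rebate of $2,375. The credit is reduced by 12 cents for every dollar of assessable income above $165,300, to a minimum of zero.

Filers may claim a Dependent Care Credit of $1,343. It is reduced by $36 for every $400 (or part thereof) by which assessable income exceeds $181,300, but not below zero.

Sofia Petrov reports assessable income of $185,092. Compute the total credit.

Property Tax Rebate: 12% of the $19,792 excess over $165,300 is $2,375.04 ≥ base, so the credit is $0.
Dependent Care Credit: income exceeds $181,300 by $3,792, which is 10 full-or-partial $400 increments; reduction = 10 × $36 = $360, leaving $983.
Total: $0 + $983 = $983.

$983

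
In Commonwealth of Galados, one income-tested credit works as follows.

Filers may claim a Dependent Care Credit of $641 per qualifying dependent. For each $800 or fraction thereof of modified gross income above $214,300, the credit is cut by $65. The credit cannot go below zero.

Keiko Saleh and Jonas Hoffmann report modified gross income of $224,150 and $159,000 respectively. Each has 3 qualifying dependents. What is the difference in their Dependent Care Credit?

$845

Keiko ($224,150): Dependent Care Credit: base = 3 × $641 = $1,923. income exceeds $214,300 by $9,850, which is 13 full-or-partial $800 increments; reduction = 13 × $65 = $845, leaving $1,078.
Jonas ($159,000): Dependent Care Credit: base = 3 × $641 = $1,923. $159,000 is at or below the $214,300 threshold, so the full $1,923 applies.
Difference: |$1,078 − $1,923| = $845.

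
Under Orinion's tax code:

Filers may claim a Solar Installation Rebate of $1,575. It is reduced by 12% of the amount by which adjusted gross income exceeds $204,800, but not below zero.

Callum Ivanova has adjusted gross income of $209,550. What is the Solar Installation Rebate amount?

Solar Installation Rebate: 12% of the $4,750 excess over $204,800 is $570; credit = $1,575 − $570 = $1,005.

$1,005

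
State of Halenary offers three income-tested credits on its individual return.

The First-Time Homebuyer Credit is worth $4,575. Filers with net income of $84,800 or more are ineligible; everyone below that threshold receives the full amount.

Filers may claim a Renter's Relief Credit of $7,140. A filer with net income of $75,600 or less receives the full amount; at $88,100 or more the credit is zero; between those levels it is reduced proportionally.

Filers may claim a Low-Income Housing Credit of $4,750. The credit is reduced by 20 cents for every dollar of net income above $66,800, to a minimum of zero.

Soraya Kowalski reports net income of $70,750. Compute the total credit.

$15,675

First-Time Homebuyer Credit: $70,750 is below the $84,800 cutoff, so the full $4,575 applies.
Renter's Relief Credit: $70,750 is at or below the $75,600 threshold, so the full $7,140 applies.
Low-Income Housing Credit: 20% of the $3,950 excess over $66,800 is $790; credit = $4,750 − $790 = $3,960.
Total: $4,575 + $7,140 + $3,960 = $15,675.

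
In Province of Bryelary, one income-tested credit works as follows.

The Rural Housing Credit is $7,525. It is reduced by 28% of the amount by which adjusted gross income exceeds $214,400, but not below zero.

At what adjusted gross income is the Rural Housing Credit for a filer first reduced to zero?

The credit falls by 28% of each dollar above $214,400, so it reaches zero when the excess is $7,525 / 28% = $26,875: income = $214,400 + $26,875 = $241,275.

$241,275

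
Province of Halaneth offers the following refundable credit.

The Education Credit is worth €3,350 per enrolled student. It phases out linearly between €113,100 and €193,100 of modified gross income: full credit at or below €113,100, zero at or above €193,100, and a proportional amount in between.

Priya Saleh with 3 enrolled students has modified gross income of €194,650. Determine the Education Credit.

€0

Education Credit: base = 3 × €3,350 = €10,050. €194,650 is at or above €193,100, so the credit is €0.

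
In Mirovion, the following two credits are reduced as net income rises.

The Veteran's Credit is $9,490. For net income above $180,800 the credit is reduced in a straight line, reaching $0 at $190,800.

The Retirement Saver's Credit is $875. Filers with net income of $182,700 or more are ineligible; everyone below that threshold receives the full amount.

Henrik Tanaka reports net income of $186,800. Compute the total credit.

$3,796

Veteran's Credit: $186,800 is $6,000 into a $10,000 phase-out range, leaving 4,000/10,000 of the credit: $9,490 × 4,000/10,000 = $3,796.
Retirement Saver's Credit: $186,800 meets or exceeds the $182,700 cutoff, so the credit is $0.
Total: $3,796 + $0 = $3,796.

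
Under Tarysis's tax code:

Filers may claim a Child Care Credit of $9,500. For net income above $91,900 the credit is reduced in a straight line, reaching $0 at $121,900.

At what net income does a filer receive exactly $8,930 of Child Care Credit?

$8,930 is 8,930/9,500 of the full $9,500, so 570/9,500 of the $30,000 range has been used: income = $91,900 + $30,000 × 570/9,500 = $93,700.

$93,700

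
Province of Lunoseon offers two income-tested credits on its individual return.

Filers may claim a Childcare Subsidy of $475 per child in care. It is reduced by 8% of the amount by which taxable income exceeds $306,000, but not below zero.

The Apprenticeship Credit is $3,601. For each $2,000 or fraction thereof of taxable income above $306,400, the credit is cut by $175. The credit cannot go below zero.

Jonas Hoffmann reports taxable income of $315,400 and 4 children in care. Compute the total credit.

$3,874

Childcare Subsidy: base = 4 × $475 = $1,900. 8% of the $9,400 excess over $306,000 is $752; credit = $1,900 − $752 = $1,148.
Apprenticeship Credit: income exceeds $306,400 by $9,000, which is 5 full-or-partial $2,000 increments; reduction = 5 × $175 = $875, leaving $2,726.
Total: $1,148 + $2,726 = $3,874.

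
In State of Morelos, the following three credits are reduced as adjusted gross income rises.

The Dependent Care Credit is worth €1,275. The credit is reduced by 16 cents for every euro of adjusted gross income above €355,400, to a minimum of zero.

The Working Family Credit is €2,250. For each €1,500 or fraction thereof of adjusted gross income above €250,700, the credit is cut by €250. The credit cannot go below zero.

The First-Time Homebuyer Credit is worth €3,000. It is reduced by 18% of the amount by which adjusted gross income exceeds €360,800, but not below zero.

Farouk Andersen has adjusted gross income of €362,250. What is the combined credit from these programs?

€2,918

Dependent Care Credit: 16% of the €6,850 excess over €355,400 is €1,096; credit = €1,275 − €1,096 = €179.
Working Family Credit: income exceeds €250,700 by €111,550 → 75 increments × €250 = €18,750 ≥ base, so the credit is €0.
First-Time Homebuyer Credit: 18% of the €1,450 excess over €360,800 is €261; credit = €3,000 − €261 = €2,739.
Total: €179 + €0 + €2,739 = €2,918.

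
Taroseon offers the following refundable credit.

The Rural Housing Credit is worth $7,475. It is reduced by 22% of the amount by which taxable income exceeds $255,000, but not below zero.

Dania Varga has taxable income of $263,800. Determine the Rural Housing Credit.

$5,539

Rural Housing Credit: 22% of the $8,800 excess over $255,000 is $1,936; credit = $7,475 − $1,936 = $5,539.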